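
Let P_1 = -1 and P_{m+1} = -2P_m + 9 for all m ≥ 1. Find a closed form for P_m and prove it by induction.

Claim: P_m = 2·(-2)^m + 3.

Base case: P_1 = -1, and 2·(-2)^1 + 3 = -4 + 3 = -1.
Assume P_r = 2·(-2)^r + 3 for some r ≥ 1.
Then P_{r+1} = -2P_r + 9 = -2·(2·(-2)^r + 3) + 9 = -4·(-2)^r − 6 + 9 = 2·(-2)^{r+1} + 3.
This completes the inductive step, so P_m = 2·(-2)^m + 3 for all m ≥ 1.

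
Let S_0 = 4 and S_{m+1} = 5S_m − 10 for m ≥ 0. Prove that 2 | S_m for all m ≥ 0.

Base case: S_0 = 4 = 2·2, so 2 | S_0.
Assume 2 | S_j, so S_j = 2t for some integer t.
Then S_{j+1} = 5S_j − 10 = 5·(2t) − 10 = 2(5t − 5), so 2 | S_{j+1}.
This completes the inductive step, so 2 | S_m for all m ≥ 0.

2 | S_m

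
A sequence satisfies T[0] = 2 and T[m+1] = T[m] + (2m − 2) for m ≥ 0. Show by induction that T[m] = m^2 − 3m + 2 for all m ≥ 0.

Base case: T[0] = 2, and 0^2 − 3·0 + 2 = 2.
Assume T[k] = k^2 − 3k + 2.
Then T[k+1] = T[k] + (2k − 2) = (k^2 − 3k + 2) + (2k − 2) = k^2 − k,
and (k+1)^2 − 3·(k+1) + 2 = k^2 − k.
By induction, T[m] = m^2 − 3m + 2 for all m ≥ 0.

T[m] = m^2 − 3m + 2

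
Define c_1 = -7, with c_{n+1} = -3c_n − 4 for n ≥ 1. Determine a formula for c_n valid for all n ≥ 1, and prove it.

Claim: c_n = 2·(-3)^n − 1.

Base case: c_1 = -7, and 2·(-3)^1 − 1 = -6 − 1 = -7.
Assume c_m = 2·(-3)^m − 1 for some m ≥ 1.
Then c_{m+1} = -3c_m − 4 = -3·(2·(-3)^m − 1) − 4 = -6·(-3)^m + 3 − 4 = 2·(-3)^{m+1} − 1.
This completes the inductive step, so c_n = 2·(-3)^n − 1 for all n ≥ 1.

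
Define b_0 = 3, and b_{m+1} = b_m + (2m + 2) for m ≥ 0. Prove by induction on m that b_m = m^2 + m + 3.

Base case: b_0 = 3, and 0^2 + 0 + 3 = 3.
Assume b_k = k^2 + k + 3.
Then b_{k+1} = b_k + (2k + 2) = (k^2 + k + 3) + (2k + 2) = k^2 + 3k + 5,
and (k+1)^2 + (k+1) + 3 = k^2 + 3k + 5.
By induction, b_m = m^2 + m + 3 for all m ≥ 0.

b_m = m^2 + m + 3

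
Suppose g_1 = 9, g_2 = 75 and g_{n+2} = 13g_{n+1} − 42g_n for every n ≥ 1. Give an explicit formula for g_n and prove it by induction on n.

Claim: g_n = 3·7^n − 2·6^n.

Base cases: g_1 = 9 and 3·7^1 − 2·6^1 = 9; g_2 = 75 and 3·7^2 − 2·6^2 = 75.
Assume g_j = 3·7^j − 2·6^j for all 1 ≤ j ≤ m, where m ≥ 2.
Then g_{m+1} = 13g_m − 42g_{m−1} = 13·(3·7^m − 2·6^m) − 42·(3·7^{m−1} − 2·6^{m−1}) = 3·(13·7 − 42)7^{m−1} − 2·(13·6 − 42)6^{m−1} = 147·7^{m−1} − 72·6^{m−1} = 3·7^{m+1} − 2·6^{m+1}.
So the formula holds for m+1, and by strong induction g_n = 3·7^n − 2·6^n for all n ≥ 1.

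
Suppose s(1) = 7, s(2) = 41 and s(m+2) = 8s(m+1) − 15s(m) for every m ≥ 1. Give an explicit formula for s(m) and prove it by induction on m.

Claim: s(m) = 2·5^m − 3^m.

Base cases: s(1) = 7 and 2·5^1 − 3^1 = 7; s(2) = 41 and 2·5^2 − 3^2 = 41.
Assume s(i) = 2·5^i − 3^i for all 1 ≤ i ≤ j, where j ≥ 2.
Then s(j+1) = 8s(j) − 15s(j−1) = 8·(2·5^j − 3^j) − 15·(2·5^{j−1} − 3^{j−1}) = 2·(8·5 − 15)5^{j−1} − (8·3 − 15)3^{j−1} = 50·5^{j−1} − 9·3^{j−1} = 2·5^{j+1} − 3^{j+1}.
This completes the inductive step, so s(m) = 2·5^m − 3^m for all m ≥ 1.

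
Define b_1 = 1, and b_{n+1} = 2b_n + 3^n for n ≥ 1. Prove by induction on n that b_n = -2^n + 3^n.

Base case: b_1 = 1, and -2^1 + 3^1 = -2 + 3 = 1.
Assume b_m = -2^m + 3^m for some m ≥ 1.
Then b_{m+1} = 2b_m + 3^m = 2·(-2^m + 3^m) + 3^m = -2^{m+1} + 2·3^m + 3^m = -2^{m+1} + 3·3^m = -2^{m+1} + 3^{m+1}.
By induction, b_n = -2^n + 3^n for all n ≥ 1.

b_n = -2^n + 3^n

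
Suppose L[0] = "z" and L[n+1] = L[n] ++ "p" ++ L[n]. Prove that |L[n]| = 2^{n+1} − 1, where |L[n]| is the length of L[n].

Base case: |L[0]| = 1, and 2^{0+1} − 1 = 1.
Assume |L[k]| = 2^{k+1} − 1.
Then |L[k+1]| = |L[k]| + 1 + |L[k]| = 2|L[k]| + 1 = 2(2^{k+1} − 1) + 1 = 2^{k+2} − 2 + 1 = 2^{k+2} − 1.
Hence |L[n]| = 2^{n+1} − 1 for every n ≥ 0, by induction.

|L[n]| = 2^{n+1} − 1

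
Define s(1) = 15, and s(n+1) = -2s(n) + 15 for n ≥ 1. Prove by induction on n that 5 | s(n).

Base case: s(1) = 15 = 5·3, so 5 | s(1).
Assume 5 | s(m), so s(m) = 5t for some integer t.
Then s(m+1) = -2s(m) + 15 = -2·(5t) + 15 = 5(-2t + 3), so 5 | s(m+1).
Hence 5 | s(n) for every n ≥ 1, by induction.

5 | s(n)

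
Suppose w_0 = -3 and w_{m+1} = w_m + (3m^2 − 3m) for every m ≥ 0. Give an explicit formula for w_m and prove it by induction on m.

Claim: w_m = m^3 − 3m^2 + 2m − 3.

Base case: w_0 = -3, and 0^3 − 3·0^2 + 2·0 − 3 = -3.
Assume w_j = j^3 − 3j^2 + 2j − 3.
Then w_{j+1} = w_j + (3j^2 − 3j) = (j^3 − 3j^2 + 2j − 3) + (3j^2 − 3j) = j^3 − j − 3,
and (j+1)^3 − 3·(j+1)^2 + 2·(j+1) − 3 = j^3 − j − 3.
By induction, w_m = m^3 − 3m^2 + 2m − 3 for all m ≥ 0.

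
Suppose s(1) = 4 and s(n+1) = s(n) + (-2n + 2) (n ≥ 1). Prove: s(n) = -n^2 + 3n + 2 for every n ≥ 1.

Base case: s(1) = 4, and -1^2 + 3·1 + 2 = 4.
Assume s(j) = -j^2 + 3j + 2.
Then s(j+1) = s(j) + (-2j + 2) = (-j^2 + 3j + 2) + (-2j + 2) = -j^2 + j + 4,
and -(j+1)^2 + 3·(j+1) + 2 = -j^2 + j + 4.
Hence s(n) = -n^2 + 3n + 2 for every n ≥ 1, by induction.

s(n) = -n^2 + 3n + 2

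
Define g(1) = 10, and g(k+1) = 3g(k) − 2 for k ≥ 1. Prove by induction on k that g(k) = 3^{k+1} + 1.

Base case: g(1) = 10, and 3^{1+1} + 1 = 9 + 1 = 10.
Assume g(m) = 3^{m+1} + 1 for some m ≥ 1.
Then g(m+1) = 3g(m) − 2 = 3·(3^{m+1} + 1) − 2 = 3^{m+2} + 3 − 2 = 3^{m+2} + 1.
By induction, g(k) = 3^{k+1} + 1 for all k ≥ 1.

g(k) = 3^{k+1} + 1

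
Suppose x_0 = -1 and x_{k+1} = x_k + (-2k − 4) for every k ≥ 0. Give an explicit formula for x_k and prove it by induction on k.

Claim: x_k = -k^2 − 3k − 1.

Base case: x_0 = -1, and -0^2 − 3·0 − 1 = -1.
Assume x_j = -j^2 − 3j − 1.
Then x_{j+1} = x_j + (-2j − 4) = (-j^2 − 3j − 1) + (-2j − 4) = -j^2 − 5j − 5,
and -(j+1)^2 − 3·(j+1) − 1 = -j^2 − 5j − 5.
By induction, x_k = -k^2 − 3k − 1 for all k ≥ 0.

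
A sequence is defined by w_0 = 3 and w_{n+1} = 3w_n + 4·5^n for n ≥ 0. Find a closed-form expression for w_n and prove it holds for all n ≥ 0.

Claim: w_n = 3^n + 2·5^n.

Base case: w_0 = 3, and 3^0 + 2·5^0 = 1 + 2 = 3.
Assume w_j = 3^j + 2·5^j for some j ≥ 0.
Then w_{j+1} = 3w_j + 4·5^j = 3·(3^j + 2·5^j) + 4·5^j = 3^{j+1} + 6·5^j + 4·5^j = 3^{j+1} + 10·5^j = 3^{j+1} + 2·5^{j+1}.
By induction, w_n = 3^n + 2·5^n for all n ≥ 0.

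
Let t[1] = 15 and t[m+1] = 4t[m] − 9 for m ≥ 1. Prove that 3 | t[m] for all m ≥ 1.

Base case: t[1] = 15 = 3·5, so 3 | t[1].
Assume 3 | t[j], so t[j] = 3s for some integer s.
Then t[j+1] = 4t[j] − 9 = 4·(3s) − 9 = 3(4s − 3), so 3 | t[j+1].
Hence 3 | t[m] for every m ≥ 1, by induction.

3 | t[m]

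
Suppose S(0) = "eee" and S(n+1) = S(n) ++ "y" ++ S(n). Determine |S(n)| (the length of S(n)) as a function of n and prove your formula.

Claim: |S(n)| = 2^{n+2} − 1.

Base case: |S(0)| = 3, and 2^{0+2} − 1 = 3.
Assume |S(m)| = 2^{m+2} − 1.
Then |S(m+1)| = |S(m)| + 1 + |S(m)| = 2|S(m)| + 1 = 2(2^{m+2} − 1) + 1 = 2^{m+3} − 2 + 1 = 2^{m+3} − 1.
This completes the inductive step, so |S(n)| = 2^{n+2} − 1 for all n ≥ 0.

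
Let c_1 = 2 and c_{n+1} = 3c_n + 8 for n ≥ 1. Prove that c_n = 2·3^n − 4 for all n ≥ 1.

Base case: c_1 = 2, and 2·3^1 − 4 = 6 − 4 = 2.
Assume c_r = 2·3^r − 4 for some r ≥ 1.
Then c_{r+1} = 3c_r + 8 = 3·(2·3^r − 4) + 8 = 6·3^r − 12 + 8 = 2·3^{r+1} − 4.
This completes the inductive step, so c_n = 2·3^n − 4 for all n ≥ 1.

c_n = 2·3^n − 4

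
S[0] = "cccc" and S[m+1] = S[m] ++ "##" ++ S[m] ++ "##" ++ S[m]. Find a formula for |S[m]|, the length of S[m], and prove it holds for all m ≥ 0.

Claim: |S[m]| = 6·3^m − 2.

Base case: |S[0]| = 4, and 6·3^0 − 2 = 4.
Assume |S[k]| = 6·3^k − 2.
Then |S[k+1]| = 3|S[k]| + 4 = 3(6·3^k − 2) + 4 = 6·3^{k+1} − 6 + 4 = 6·3^{k+1} − 2.
Hence |S[m]| = 6·3^m − 2 for every m ≥ 0, by induction.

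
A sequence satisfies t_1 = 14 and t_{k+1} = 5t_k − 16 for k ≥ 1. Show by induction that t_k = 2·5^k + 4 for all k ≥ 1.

Base case: t_1 = 14, and 2·5^1 + 4 = 10 + 4 = 14.
Assume t_r = 2·5^r + 4 for some r ≥ 1.
Then t_{r+1} = 5t_r − 16 = 5·(2·5^r + 4) − 16 = 10·5^r + 20 − 16 = 2·5^{r+1} + 4.
By induction, t_k = 2·5^k + 4 for all k ≥ 1.

t_k = 2·5^k + 4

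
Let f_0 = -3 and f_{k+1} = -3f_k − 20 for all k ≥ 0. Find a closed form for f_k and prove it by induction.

Claim: f_k = 2·(-3)^k − 5.

Base case: f_0 = -3, and 2·(-3)^0 − 5 = 2 − 5 = -3.
Assume f_r = 2·(-3)^r − 5 for some r ≥ 0.
Then f_{r+1} = -3f_r − 20 = -3·(2·(-3)^r − 5) − 20 = -6·(-3)^r + 15 − 20 = 2·(-3)^{r+1} − 5.
This completes the inductive step, so f_k = 2·(-3)^k − 5 for all k ≥ 0.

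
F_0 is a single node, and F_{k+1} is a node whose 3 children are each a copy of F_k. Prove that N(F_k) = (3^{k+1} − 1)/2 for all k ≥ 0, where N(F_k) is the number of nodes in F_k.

Base case: N(F_0) = 1, and (3^{0+1} − 1)/2 = 1.
Assume N(F_m) = (3^{m+1} − 1)/2.
Then N(F_{m+1}) = 1 + 3N(F_m) = 1 + 3·(3^{m+1} − 1)/2 = 1 + (3^{m+2} − 3)/2 = (2 + 3^{m+2} − 3)/2 = (3^{m+2} − 1)/2.
Hence N(F_k) = (3^{k+1} − 1)/2 for every k ≥ 0, by induction.

N(F_k) = (3^{k+1} − 1)/2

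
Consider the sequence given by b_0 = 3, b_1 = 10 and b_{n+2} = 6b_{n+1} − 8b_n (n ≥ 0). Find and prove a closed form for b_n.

Claim: b_n = 2·4^n + 2^n.

Base cases: b_0 = 3 and 2·4^0 + 2^0 = 3; b_1 = 10 and 2·4^1 + 2^1 = 10.
Assume b_i = 2·4^i + 2^i for all 0 ≤ i ≤ j, where j ≥ 1.
Then b_{j+1} = 6b_j − 8b_{j−1} = 6·(2·4^j + 2^j) − 8·(2·4^{j−1} + 2^{j−1}) = 2·(6·4 − 8)4^{j−1} + (6·2 − 8)2^{j−1} = 32·4^{j−1} + 4·2^{j−1} = 2·4^{j+1} + 2^{j+1}.
So the formula holds for j+1, and by strong induction b_n = 2·4^n + 2^n for all n ≥ 0.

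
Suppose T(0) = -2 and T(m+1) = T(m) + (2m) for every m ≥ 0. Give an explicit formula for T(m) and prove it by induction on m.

Claim: T(m) = m^2 − m − 2.

Base case: T(0) = -2, and 0^2 − 0 − 2 = -2.
Assume T(r) = r^2 − r − 2.
Then T(r+1) = T(r) + (2r) = (r^2 − r − 2) + (2r) = r^2 + r − 2,
and (r+1)^2 − (r+1) − 2 = r^2 + r − 2.
By induction, T(m) = m^2 − m − 2 for all m ≥ 0.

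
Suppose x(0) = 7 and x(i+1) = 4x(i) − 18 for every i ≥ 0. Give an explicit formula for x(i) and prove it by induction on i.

Claim: x(i) = 4^i + 6.

Base case: x(0) = 7, and 4^0 + 6 = 1 + 6 = 7.
Assume x(j) = 4^j + 6 for some j ≥ 0.
Then x(j+1) = 4x(j) − 18 = 4·(4^j + 6) − 18 = 4^{j+1} + 24 − 18 = 4^{j+1} + 6.
So the formula holds for j+1, and by induction x(i) = 4^i + 6 for all i ≥ 0.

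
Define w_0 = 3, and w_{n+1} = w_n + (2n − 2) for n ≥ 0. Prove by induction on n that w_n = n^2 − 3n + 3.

Base case: w_0 = 3, and 0^2 − 3·0 + 3 = 3.
Assume w_k = k^2 − 3k + 3.
Then w_{k+1} = w_k + (2k − 2) = (k^2 − 3k + 3) + (2k − 2) = k^2 − k + 1,
and (k+1)^2 − 3·(k+1) + 3 = k^2 − k + 1.
This completes the inductive step, so w_n = n^2 − 3n + 3 for all n ≥ 0.

w_n = n^2 − 3n + 3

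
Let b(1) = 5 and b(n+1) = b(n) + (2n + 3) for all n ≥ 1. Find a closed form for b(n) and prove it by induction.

Claim: b(n) = n^2 + 2n + 2.

Base case: b(1) = 5, and 1^2 + 2·1 + 2 = 5.
Assume b(m) = m^2 + 2m + 2.
Then b(m+1) = b(m) + (2m + 3) = (m^2 + 2m + 2) + (2m + 3) = m^2 + 4m + 5,
and (m+1)^2 + 2·(m+1) + 2 = m^2 + 4m + 5.
This completes the inductive step, so b(n) = n^2 + 2n + 2 for all n ≥ 1.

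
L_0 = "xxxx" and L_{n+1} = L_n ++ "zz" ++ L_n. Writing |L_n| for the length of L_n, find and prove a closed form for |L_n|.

Claim: |L_n| = 6·2^n − 2.

Base case: |L_0| = 4, and 6·2^0 − 2 = 4.
Assume |L_r| = 6·2^r − 2.
Then |L_{r+1}| = |L_r| + 2 + |L_r| = 2|L_r| + 2 = 2(6·2^r − 2) + 2 = 6·2^{r+1} − 4 + 2 = 6·2^{r+1} − 2.
This completes the inductive step, so |L_n| = 6·2^n − 2 for all n ≥ 0.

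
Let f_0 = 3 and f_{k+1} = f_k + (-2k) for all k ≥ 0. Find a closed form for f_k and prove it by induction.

Claim: f_k = -k^2 + k + 3.

Base case: f_0 = 3, and -0^2 + 0 + 3 = 3.
Assume f_j = -j^2 + j + 3.
Then f_{j+1} = f_j + (-2j) = (-j^2 + j + 3) + (-2j) = -j^2 − j + 3,
and -(j+1)^2 + (j+1) + 3 = -j^2 − j + 3.
Hence f_k = -k^2 + k + 3 for every k ≥ 0, by induction.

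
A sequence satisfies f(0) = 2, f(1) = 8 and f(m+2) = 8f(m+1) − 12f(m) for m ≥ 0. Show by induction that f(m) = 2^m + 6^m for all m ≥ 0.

Base cases: f(0) = 2 and 2^0 + 6^0 = 2; f(1) = 8 and 2^1 + 6^1 = 8.
Assume f(j) = 2^j + 6^j for all 0 ≤ j ≤ k, where k ≥ 1.
Then f(k+1) = 8f(k) − 12f(k−1) = 8·(2^k + 6^k) − 12·(2^{k−1} + 6^{k−1}) = (8·2 − 12)2^{k−1} + (8·6 − 12)6^{k−1} = 4·2^{k−1} + 36·6^{k−1} = 2^{k+1} + 6^{k+1}.
Hence f(m) = 2^m + 6^m for every m ≥ 0, by strong induction.

f(m) = 2^m + 6^m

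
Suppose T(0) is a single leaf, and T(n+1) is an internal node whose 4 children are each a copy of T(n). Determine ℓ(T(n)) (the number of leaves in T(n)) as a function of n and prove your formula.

Claim: ℓ(T(n)) = 4^n.

Base case: ℓ(T(0)) = 1, and 4^0 = 1.
Assume ℓ(T(k)) = 4^k.
Then ℓ(T(k+1)) = 4·ℓ(T(k)) = 4·4^k = 4^{k+1}.
Hence ℓ(T(n)) = 4^n for every n ≥ 0, by induction.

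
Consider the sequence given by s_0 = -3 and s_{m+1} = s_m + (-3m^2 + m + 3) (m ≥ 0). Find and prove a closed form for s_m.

Claim: s_m = -m^3 + 2m^2 + 2m − 3.

Base case: s_0 = -3, and -0^3 + 2·0^2 + 2·0 − 3 = -3.
Assume s_j = -j^3 + 2j^2 + 2j − 3.
Then s_{j+1} = s_j + (-3j^2 + j + 3) = (-j^3 + 2j^2 + 2j − 3) + (-3j^2 + j + 3) = -j^3 − j^2 + 3j,
and -(j+1)^3 + 2·(j+1)^2 + 2·(j+1) − 3 = -j^3 − j^2 + 3j.
By induction, s_m = -m^3 + 2m^2 + 2m − 3 for all m ≥ 0.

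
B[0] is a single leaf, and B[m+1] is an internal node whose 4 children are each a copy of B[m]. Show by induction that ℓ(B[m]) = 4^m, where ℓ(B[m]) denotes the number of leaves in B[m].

Base case: ℓ(B[0]) = 1, and 4^0 = 1.
Assume ℓ(B[j]) = 4^j.
Then ℓ(B[j+1]) = 4·ℓ(B[j]) = 4·4^j = 4^{j+1}.
Hence ℓ(B[m]) = 4^m for every m ≥ 0, by induction.

ℓ(B[m]) = 4^m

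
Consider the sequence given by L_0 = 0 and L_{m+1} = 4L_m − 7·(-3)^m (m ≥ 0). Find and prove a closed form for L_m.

Claim: L_m = -4^m + (-3)^m.

Base case: L_0 = 0, and -4^0 + (-3)^0 = -1 + 1 = 0.
Assume L_r = -4^r + (-3)^r for some r ≥ 0.
Then L_{r+1} = 4L_r − 7·(-3)^r = 4·(-4^r + (-3)^r) − 7·(-3)^r = -4^{r+1} + 4·(-3)^r − 7·(-3)^r = -4^{r+1} − 3·(-3)^r = -4^{r+1} + (-3)^{r+1}.
This completes the inductive step, so L_m = -4^m + (-3)^m for all m ≥ 0.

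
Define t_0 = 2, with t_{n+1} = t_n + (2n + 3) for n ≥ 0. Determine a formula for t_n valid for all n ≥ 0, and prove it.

Claim: t_n = n^2 + 2n + 2.

Base case: t_0 = 2, and 0^2 + 2·0 + 2 = 2.
Assume t_j = j^2 + 2j + 2.
Then t_{j+1} = t_j + (2j + 3) = (j^2 + 2j + 2) + (2j + 3) = j^2 + 4j + 5,
and (j+1)^2 + 2·(j+1) + 2 = j^2 + 4j + 5.
Hence t_n = n^2 + 2n + 2 for every n ≥ 0, by induction.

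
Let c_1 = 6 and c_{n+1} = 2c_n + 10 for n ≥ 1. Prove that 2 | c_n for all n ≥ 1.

Base case: c_1 = 6 = 2·3, so 2 | c_1.
Assume 2 | c_k, so c_k = 2t for some integer t.
Then c_{k+1} = 2c_k + 10 = 2·(2t) + 10 = 2(2t + 5), so 2 | c_{k+1}.
By induction, 2 | c_n for all n ≥ 1.

2 | c_n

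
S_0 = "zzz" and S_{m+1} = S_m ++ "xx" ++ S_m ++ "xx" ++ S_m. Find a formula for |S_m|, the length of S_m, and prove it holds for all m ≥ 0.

Claim: |S_m| = 5·3^m − 2.

Base case: |S_0| = 3, and 5·3^0 − 2 = 3.
Assume |S_k| = 5·3^k − 2.
Then |S_{k+1}| = 3|S_k| + 4 = 3(5·3^k − 2) + 4 = 5·3^{k+1} − 6 + 4 = 5·3^{k+1} − 2.
By induction, |S_m| = 5·3^m − 2 for all m ≥ 0.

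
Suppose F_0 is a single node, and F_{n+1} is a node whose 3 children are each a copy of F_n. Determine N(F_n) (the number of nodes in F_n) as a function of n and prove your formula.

Claim: N(F_n) = (3^{n+1} − 1)/2.

Base case: N(F_0) = 1, and (3^{0+1} − 1)/2 = 1.
Assume N(F_k) = (3^{k+1} − 1)/2.
Then N(F_{k+1}) = 1 + 3N(F_k) = 1 + 3·(3^{k+1} − 1)/2 = 1 + (3^{k+2} − 3)/2 = (2 + 3^{k+2} − 3)/2 = (3^{k+2} − 1)/2.
By induction, N(F_n) = (3^{n+1} − 1)/2 for all n ≥ 0.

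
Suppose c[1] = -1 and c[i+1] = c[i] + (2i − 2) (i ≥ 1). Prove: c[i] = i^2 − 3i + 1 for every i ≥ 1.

Base case: c[1] = -1, and 1^2 − 3·1 + 1 = -1.
Assume c[j] = j^2 − 3j + 1.
Then c[j+1] = c[j] + (2j − 2) = (j^2 − 3j + 1) + (2j − 2) = j^2 − j − 1,
and (j+1)^2 − 3·(j+1) + 1 = j^2 − j − 1.
This completes the inductive step, so c[i] = i^2 − 3i + 1 for all i ≥ 1.

c[i] = i^2 − 3i + 1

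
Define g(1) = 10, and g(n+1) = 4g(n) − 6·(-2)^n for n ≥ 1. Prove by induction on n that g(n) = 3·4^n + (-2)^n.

Base case: g(1) = 10, and 3·4^1 + (-2)^1 = 12 − 2 = 10.
Assume g(k) = 3·4^k + (-2)^k for some k ≥ 1.
Then g(k+1) = 4g(k) − 6·(-2)^k = 4·(3·4^k + (-2)^k) − 6·(-2)^k = 3·4^{k+1} + 4·(-2)^k − 6·(-2)^k = 3·4^{k+1} − 2·(-2)^k = 3·4^{k+1} + (-2)^{k+1}.
Hence g(n) = 3·4^n + (-2)^n for every n ≥ 1, by induction.

g(n) = 3·4^n + (-2)^n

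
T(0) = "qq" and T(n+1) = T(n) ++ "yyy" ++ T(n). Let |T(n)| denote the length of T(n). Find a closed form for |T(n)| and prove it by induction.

Claim: |T(n)| = 5·2^n − 3.

Base case: |T(0)| = 2, and 5·2^0 − 3 = 2.
Assume |T(m)| = 5·2^m − 3.
Then |T(m+1)| = |T(m)| + 3 + |T(m)| = 2|T(m)| + 3 = 2(5·2^m − 3) + 3 = 5·2^{m+1} − 6 + 3 = 5·2^{m+1} − 3.
So the formula holds for m+1, and by induction |T(n)| = 5·2^n − 3 for all n ≥ 0.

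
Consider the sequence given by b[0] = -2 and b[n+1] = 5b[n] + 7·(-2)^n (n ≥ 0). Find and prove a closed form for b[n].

Claim: b[n] = -5^n − (-2)^n.

Base case: b[0] = -2, and -5^0 − (-2)^0 = -1 − 1 = -2.
Assume b[k] = -5^k − (-2)^k for some k ≥ 0.
Then b[k+1] = 5b[k] + 7·(-2)^k = 5·(-5^k − (-2)^k) + 7·(-2)^k = -5^{k+1} − 5·(-2)^k + 7·(-2)^k = -5^{k+1} + 2·(-2)^k = -5^{k+1} − (-2)^{k+1}.
By induction, b[n] = -5^n − (-2)^n for all n ≥ 0.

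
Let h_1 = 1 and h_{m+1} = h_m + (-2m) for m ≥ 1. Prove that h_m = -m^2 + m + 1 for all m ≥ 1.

Base case: h_1 = 1, and -1^2 + 1 + 1 = 1.
Assume h_k = -k^2 + k + 1.
Then h_{k+1} = h_k + (-2k) = (-k^2 + k + 1) + (-2k) = -k^2 − k + 1,
and -(k+1)^2 + (k+1) + 1 = -k^2 − k + 1.
Hence h_m = -m^2 + m + 1 for every m ≥ 1, by induction.

h_m = -m^2 + m + 1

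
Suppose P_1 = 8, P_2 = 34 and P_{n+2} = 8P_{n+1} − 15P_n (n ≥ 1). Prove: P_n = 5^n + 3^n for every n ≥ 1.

Base cases: P_1 = 8 and 5^1 + 3^1 = 8; P_2 = 34 and 5^2 + 3^2 = 34.
Assume P_j = 5^j + 3^j for all 1 ≤ j ≤ r, where r ≥ 2.
Then P_{r+1} = 8P_r − 15P_{r−1} = 8·(5^r + 3^r) − 15·(5^{r−1} + 3^{r−1}) = (8·5 − 15)5^{r−1} + (8·3 − 15)3^{r−1} = 25·5^{r−1} + 9·3^{r−1} = 5^{r+1} + 3^{r+1}.
So the formula holds for r+1, and by strong induction P_n = 5^n + 3^n for all n ≥ 1.

P_n = 5^n + 3^n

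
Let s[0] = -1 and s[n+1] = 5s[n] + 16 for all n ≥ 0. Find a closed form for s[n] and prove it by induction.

Claim: s[n] = 3·5^n − 4.

Base case: s[0] = -1, and 3·5^0 − 4 = 3 − 4 = -1.
Assume s[m] = 3·5^m − 4 for some m ≥ 0.
Then s[m+1] = 5s[m] + 16 = 5·(3·5^m − 4) + 16 = 15·5^m − 20 + 16 = 3·5^{m+1} − 4.
This completes the inductive step, so s[n] = 3·5^n − 4 for all n ≥ 0.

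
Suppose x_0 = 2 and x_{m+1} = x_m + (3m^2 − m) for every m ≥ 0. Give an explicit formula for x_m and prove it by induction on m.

Claim: x_m = m^3 − 2m^2 + m + 2.

Base case: x_0 = 2, and 0^3 − 2·0^2 + 0 + 2 = 2.
Assume x_k = k^3 − 2k^2 + k + 2.
Then x_{k+1} = x_k + (3k^2 − k) = (k^3 − 2k^2 + k + 2) + (3k^2 − k) = k^3 + k^2 + 2,
and (k+1)^3 − 2·(k+1)^2 + (k+1) + 2 = k^3 + k^2 + 2.
By induction, x_m = m^3 − 2m^2 + m + 2 for all m ≥ 0.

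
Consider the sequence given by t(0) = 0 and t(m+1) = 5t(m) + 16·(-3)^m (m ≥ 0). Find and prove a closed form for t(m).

Claim: t(m) = 2·5^m − 2·(-3)^m.

Base case: t(0) = 0, and 2·5^0 − 2·(-3)^0 = 2 − 2 = 0.
Assume t(k) = 2·5^k − 2·(-3)^k for some k ≥ 0.
Then t(k+1) = 5t(k) + 16·(-3)^k = 5·(2·5^k − 2·(-3)^k) + 16·(-3)^k = 2·5^{k+1} − 10·(-3)^k + 16·(-3)^k = 2·5^{k+1} + 6·(-3)^k = 2·5^{k+1} − 2·(-3)^{k+1}.
Hence t(m) = 2·5^m − 2·(-3)^m for every m ≥ 0, by induction.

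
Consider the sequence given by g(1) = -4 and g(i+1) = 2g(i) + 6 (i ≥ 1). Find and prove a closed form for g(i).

Claim: g(i) = 2^i − 6.

Base case: g(1) = -4, and 2^1 − 6 = 2 − 6 = -4.
Assume g(r) = 2^r − 6 for some r ≥ 1.
Then g(r+1) = 2g(r) + 6 = 2·(2^r − 6) + 6 = 2^{r+1} − 12 + 6 = 2^{r+1} − 6.
So the formula holds for r+1, and by induction g(i) = 2^i − 6 for all i ≥ 1.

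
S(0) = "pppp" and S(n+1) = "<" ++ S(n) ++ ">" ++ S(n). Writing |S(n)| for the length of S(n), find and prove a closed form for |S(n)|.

Claim: |S(n)| = 6·2^n − 2.

Base case: |S(0)| = 4, and 6·2^0 − 2 = 4.
Assume |S(m)| = 6·2^m − 2.
Then |S(m+1)| = 1 + |S(m)| + 1 + |S(m)| = 2|S(m)| + 2 = 2(6·2^m − 2) + 2 = 6·2^{m+1} − 4 + 2 = 6·2^{m+1} − 2.
So the formula holds for m+1, and by induction |S(n)| = 6·2^n − 2 for all n ≥ 0.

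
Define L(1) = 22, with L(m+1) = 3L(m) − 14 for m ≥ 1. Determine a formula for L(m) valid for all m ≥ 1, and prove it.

Claim: L(m) = 5·3^m + 7.

Base case: L(1) = 22, and 5·3^1 + 7 = 15 + 7 = 22.
Assume L(j) = 5·3^j + 7 for some j ≥ 1.
Then L(j+1) = 3L(j) − 14 = 3·(5·3^j + 7) − 14 = 15·3^j + 21 − 14 = 5·3^{j+1} + 7.
This completes the inductive step, so L(m) = 5·3^m + 7 for all m ≥ 1.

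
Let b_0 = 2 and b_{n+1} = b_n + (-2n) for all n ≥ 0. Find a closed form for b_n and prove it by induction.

Claim: b_n = -n^2 + n + 2.

Base case: b_0 = 2, and -0^2 + 0 + 2 = 2.
Assume b_k = -k^2 + k + 2.
Then b_{k+1} = b_k + (-2k) = (-k^2 + k + 2) + (-2k) = -k^2 − k + 2,
and -(k+1)^2 + (k+1) + 2 = -k^2 − k + 2.
This completes the inductive step, so b_n = -n^2 + n + 2 for all n ≥ 0.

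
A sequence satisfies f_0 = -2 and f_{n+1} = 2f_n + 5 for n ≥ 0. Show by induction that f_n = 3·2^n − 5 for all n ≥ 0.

Base case: f_0 = -2, and 3·2^0 − 5 = 3 − 5 = -2.
Assume f_k = 3·2^k − 5 for some k ≥ 0.
Then f_{k+1} = 2f_k + 5 = 2·(3·2^k − 5) + 5 = 6·2^k − 10 + 5 = 3·2^{k+1} − 5.
By induction, f_n = 3·2^n − 5 for all n ≥ 0.

f_n = 3·2^n − 5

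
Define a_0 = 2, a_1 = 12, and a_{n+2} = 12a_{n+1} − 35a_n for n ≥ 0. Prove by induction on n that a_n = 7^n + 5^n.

Base cases: a_0 = 2 and 7^0 + 5^0 = 2; a_1 = 12 and 7^1 + 5^1 = 12.
Assume a_j = 7^j + 5^j for all 0 ≤ j ≤ r, where r ≥ 1.
Then a_{r+1} = 12a_r − 35a_{r−1} = 12·(7^r + 5^r) − 35·(7^{r−1} + 5^{r−1}) = (12·7 − 35)7^{r−1} + (12·5 − 35)5^{r−1} = 49·7^{r−1} + 25·5^{r−1} = 7^{r+1} + 5^{r+1}.
By strong induction, a_n = 7^n + 5^n for all n ≥ 0.

a_n = 7^n + 5^n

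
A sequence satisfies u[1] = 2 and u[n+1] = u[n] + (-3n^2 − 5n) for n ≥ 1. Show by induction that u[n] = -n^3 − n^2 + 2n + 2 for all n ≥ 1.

Base case: u[1] = 2, and -1^3 − 1^2 + 2·1 + 2 = 2.
Assume u[j] = -j^3 − j^2 + 2j + 2.
Then u[j+1] = u[j] + (-3j^2 − 5j) = (-j^3 − j^2 + 2j + 2) + (-3j^2 − 5j) = -j^3 − 4j^2 − 3j + 2,
and -(j+1)^3 − (j+1)^2 + 2·(j+1) + 2 = -j^3 − 4j^2 − 3j + 2.
This completes the inductive step, so u[n] = -n^3 − n^2 + 2n + 2 for all n ≥ 1.

u[n] = -n^3 − n^2 + 2n + 2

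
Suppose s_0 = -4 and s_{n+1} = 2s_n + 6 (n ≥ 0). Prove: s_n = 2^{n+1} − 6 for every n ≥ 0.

Base case: s_0 = -4, and 2^{0+1} − 6 = 2 − 6 = -4.
Assume s_j = 2^{j+1} − 6 for some j ≥ 0.
Then s_{j+1} = 2s_j + 6 = 2·(2^{j+1} − 6) + 6 = 2^{j+2} − 12 + 6 = 2^{j+2} − 6.
Hence s_n = 2^{n+1} − 6 for every n ≥ 0, by induction.

s_n = 2^{n+1} − 6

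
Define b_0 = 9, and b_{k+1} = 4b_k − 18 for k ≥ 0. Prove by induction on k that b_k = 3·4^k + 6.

Base case: b_0 = 9, and 3·4^0 + 6 = 3 + 6 = 9.
Assume b_m = 3·4^m + 6 for some m ≥ 0.
Then b_{m+1} = 4b_m − 18 = 4·(3·4^m + 6) − 18 = 12·4^m + 24 − 18 = 3·4^{m+1} + 6.
By induction, b_k = 3·4^k + 6 for all k ≥ 0.

b_k = 3·4^k + 6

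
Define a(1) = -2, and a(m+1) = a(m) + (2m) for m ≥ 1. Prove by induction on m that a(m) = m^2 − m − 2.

Base case: a(1) = -2, and 1^2 − 1 − 2 = -2.
Assume a(j) = j^2 − j − 2.
Then a(j+1) = a(j) + (2j) = (j^2 − j − 2) + (2j) = j^2 + j − 2,
and (j+1)^2 − (j+1) − 2 = j^2 + j − 2.
By induction, a(m) = m^2 − m − 2 for all m ≥ 1.

a(m) = m^2 − m − 2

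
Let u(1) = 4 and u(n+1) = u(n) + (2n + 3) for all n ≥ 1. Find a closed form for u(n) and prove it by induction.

Claim: u(n) = n^2 + 2n + 1.

Base case: u(1) = 4, and 1^2 + 2·1 + 1 = 4.
Assume u(m) = m^2 + 2m + 1.
Then u(m+1) = u(m) + (2m + 3) = (m^2 + 2m + 1) + (2m + 3) = m^2 + 4m + 4,
and (m+1)^2 + 2·(m+1) + 1 = m^2 + 4m + 4.
This completes the inductive step, so u(n) = n^2 + 2n + 1 for all n ≥ 1.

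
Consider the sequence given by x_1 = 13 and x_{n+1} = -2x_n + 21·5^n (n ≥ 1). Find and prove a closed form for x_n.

Claim: x_n = (-2)^n + 3·5^n.

Base case: x_1 = 13, and (-2)^1 + 3·5^1 = -2 + 15 = 13.
Assume x_j = (-2)^j + 3·5^j for some j ≥ 1.
Then x_{j+1} = -2x_j + 21·5^j = -2·((-2)^j + 3·5^j) + 21·5^j = (-2)^{j+1} − 6·5^j + 21·5^j = (-2)^{j+1} + 15·5^j = (-2)^{j+1} + 3·5^{j+1}.
By induction, x_n = (-2)^n + 3·5^n for all n ≥ 1.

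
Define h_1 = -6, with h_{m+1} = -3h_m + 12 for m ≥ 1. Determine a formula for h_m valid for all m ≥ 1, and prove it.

Claim: h_m = 3·(-3)^m + 3.

Base case: h_1 = -6, and 3·(-3)^1 + 3 = -9 + 3 = -6.
Assume h_r = 3·(-3)^r + 3 for some r ≥ 1.
Then h_{r+1} = -3h_r + 12 = -3·(3·(-3)^r + 3) + 12 = -9·(-3)^r − 9 + 12 = 3·(-3)^{r+1} + 3.
Hence h_m = 3·(-3)^m + 3 for every m ≥ 1, by induction.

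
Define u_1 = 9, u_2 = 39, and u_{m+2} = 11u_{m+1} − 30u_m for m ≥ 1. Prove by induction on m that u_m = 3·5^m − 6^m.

Base cases: u_1 = 9 and 3·5^1 − 6^1 = 9; u_2 = 39 and 3·5^2 − 6^2 = 39.
Assume u_j = 3·5^j − 6^j for all 1 ≤ j ≤ k, where k ≥ 2.
Then u_{k+1} = 11u_k − 30u_{k−1} = 11·(3·5^k − 6^k) − 30·(3·5^{k−1} − 6^{k−1}) = 3·(11·5 − 30)5^{k−1} − (11·6 − 30)6^{k−1} = 75·5^{k−1} − 36·6^{k−1} = 3·5^{k+1} − 6^{k+1}.
Hence u_m = 3·5^m − 6^m for every m ≥ 1, by strong induction.

u_m = 3·5^m − 6^m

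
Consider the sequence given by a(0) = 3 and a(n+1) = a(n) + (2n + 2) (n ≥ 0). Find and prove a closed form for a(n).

Claim: a(n) = n^2 + n + 3.

Base case: a(0) = 3, and 0^2 + 0 + 3 = 3.
Assume a(m) = m^2 + m + 3.
Then a(m+1) = a(m) + (2m + 2) = (m^2 + m + 3) + (2m + 2) = m^2 + 3m + 5,
and (m+1)^2 + (m+1) + 3 = m^2 + 3m + 5.
Hence a(n) = n^2 + n + 3 for every n ≥ 0, by induction.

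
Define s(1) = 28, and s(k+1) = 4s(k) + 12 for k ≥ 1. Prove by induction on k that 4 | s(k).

Base case: s(1) = 28 = 4·7, so 4 | s(1).
Assume 4 | s(m), so s(m) = 4t for some integer t.
Then s(m+1) = 4s(m) + 12 = 4·(4t) + 12 = 4(4t + 3), so 4 | s(m+1).
By induction, 4 | s(k) for all k ≥ 1.

4 | s(k)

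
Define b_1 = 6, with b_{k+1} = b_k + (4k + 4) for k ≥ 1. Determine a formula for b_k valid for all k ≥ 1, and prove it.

Claim: b_k = 2k^2 + 2k + 2.

Base case: b_1 = 6, and 2·1^2 + 2·1 + 2 = 6.
Assume b_j = 2j^2 + 2j + 2.
Then b_{j+1} = b_j + (4j + 4) = (2j^2 + 2j + 2) + (4j + 4) = 2j^2 + 6j + 6,
and 2·(j+1)^2 + 2·(j+1) + 2 = 2j^2 + 6j + 6.
Hence b_k = 2k^2 + 2k + 2 for every k ≥ 1, by induction.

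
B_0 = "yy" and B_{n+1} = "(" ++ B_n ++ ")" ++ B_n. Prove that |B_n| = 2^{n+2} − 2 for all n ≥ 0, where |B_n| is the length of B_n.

Base case: |B_0| = 2, and 2^{0+2} − 2 = 2.
Assume |B_r| = 2^{r+2} − 2.
Then |B_{r+1}| = 1 + |B_r| + 1 + |B_r| = 2|B_r| + 2 = 2(2^{r+2} − 2) + 2 = 2^{r+3} − 4 + 2 = 2^{r+3} − 2.
This completes the inductive step, so |B_n| = 2^{n+2} − 2 for all n ≥ 0.

|B_n| = 2^{n+2} − 2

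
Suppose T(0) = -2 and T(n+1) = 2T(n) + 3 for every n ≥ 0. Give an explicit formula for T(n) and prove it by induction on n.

Claim: T(n) = 2^n − 3.

Base case: T(0) = -2, and 2^0 − 3 = 1 − 3 = -2.
Assume T(j) = 2^j − 3 for some j ≥ 0.
Then T(j+1) = 2T(j) + 3 = 2·(2^j − 3) + 3 = 2^{j+1} − 6 + 3 = 2^{j+1} − 3.
So the formula holds for j+1, and by induction T(n) = 2^n − 3 for all n ≥ 0.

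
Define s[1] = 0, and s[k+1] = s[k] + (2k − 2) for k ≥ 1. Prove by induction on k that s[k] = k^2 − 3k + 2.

Base case: s[1] = 0, and 1^2 − 3·1 + 2 = 0.
Assume s[r] = r^2 − 3r + 2.
Then s[r+1] = s[r] + (2r − 2) = (r^2 − 3r + 2) + (2r − 2) = r^2 − r,
and (r+1)^2 − 3·(r+1) + 2 = r^2 − r.
By induction, s[k] = k^2 − 3k + 2 for all k ≥ 1.

s[k] = k^2 − 3k + 2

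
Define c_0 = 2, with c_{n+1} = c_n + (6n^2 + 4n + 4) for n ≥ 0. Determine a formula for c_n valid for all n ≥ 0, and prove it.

Claim: c_n = 2n^3 − n^2 + 3n + 2.

Base case: c_0 = 2, and 2·0^3 − 0^2 + 3·0 + 2 = 2.
Assume c_r = 2r^3 − r^2 + 3r + 2.
Then c_{r+1} = c_r + (6r^2 + 4r + 4) = (2r^3 − r^2 + 3r + 2) + (6r^2 + 4r + 4) = 2r^3 + 5r^2 + 7r + 6,
and 2·(r+1)^3 − (r+1)^2 + 3·(r+1) + 2 = 2r^3 + 5r^2 + 7r + 6.
This completes the inductive step, so c_n = 2n^3 − n^2 + 3n + 2 for all n ≥ 0.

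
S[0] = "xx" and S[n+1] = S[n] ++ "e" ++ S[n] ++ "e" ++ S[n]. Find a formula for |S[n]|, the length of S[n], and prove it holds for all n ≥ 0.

Claim: |S[n]| = 3^{n+1} − 1.

Base case: |S[0]| = 2, and 3^{0+1} − 1 = 2.
Assume |S[j]| = 3^{j+1} − 1.
Then |S[j+1]| = 3|S[j]| + 2 = 3(3^{j+1} − 1) + 2 = 3^{j+2} − 3 + 2 = 3^{j+2} − 1.
Hence |S[n]| = 3^{n+1} − 1 for every n ≥ 0, by induction.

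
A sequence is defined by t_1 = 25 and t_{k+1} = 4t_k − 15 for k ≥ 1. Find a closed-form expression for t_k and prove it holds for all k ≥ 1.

Claim: t_k = 5·4^k + 5.

Base case: t_1 = 25, and 5·4^1 + 5 = 20 + 5 = 25.
Assume t_j = 5·4^j + 5 for some j ≥ 1.
Then t_{j+1} = 4t_j − 15 = 4·(5·4^j + 5) − 15 = 20·4^j + 20 − 15 = 5·4^{j+1} + 5.
This completes the inductive step, so t_k = 5·4^k + 5 for all k ≥ 1.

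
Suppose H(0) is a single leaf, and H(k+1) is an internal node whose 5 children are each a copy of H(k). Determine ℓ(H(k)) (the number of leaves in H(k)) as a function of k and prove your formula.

Claim: ℓ(H(k)) = 5^k.

Base case: ℓ(H(0)) = 1, and 5^0 = 1.
Assume ℓ(H(j)) = 5^j.
Then ℓ(H(j+1)) = 5·ℓ(H(j)) = 5·5^j = 5^{j+1}.
Hence ℓ(H(k)) = 5^k for every k ≥ 0, by induction.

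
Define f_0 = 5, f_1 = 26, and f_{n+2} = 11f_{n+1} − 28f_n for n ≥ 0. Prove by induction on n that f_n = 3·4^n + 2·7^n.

Base cases: f_0 = 5 and 3·4^0 + 2·7^0 = 5; f_1 = 26 and 3·4^1 + 2·7^1 = 26.
Assume f_j = 3·4^j + 2·7^j for all 0 ≤ j ≤ k, where k ≥ 1.
Then f_{k+1} = 11f_k − 28f_{k−1} = 11·(3·4^k + 2·7^k) − 28·(3·4^{k−1} + 2·7^{k−1}) = 3·(11·4 − 28)4^{k−1} + 2·(11·7 − 28)7^{k−1} = 48·4^{k−1} + 98·7^{k−1} = 3·4^{k+1} + 2·7^{k+1}.
This completes the inductive step, so f_n = 3·4^n + 2·7^n for all n ≥ 0.

f_n = 3·4^n + 2·7^n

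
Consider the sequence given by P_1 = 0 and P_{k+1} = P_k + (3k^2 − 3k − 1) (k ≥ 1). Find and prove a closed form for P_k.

Claim: P_k = k^3 − 3k^2 + k + 1.

Base case: P_1 = 0, and 1^3 − 3·1^2 + 1 + 1 = 0.
Assume P_j = j^3 − 3j^2 + j + 1.
Then P_{j+1} = P_j + (3j^2 − 3j − 1) = (j^3 − 3j^2 + j + 1) + (3j^2 − 3j − 1) = j^3 − 2j,
and (j+1)^3 − 3·(j+1)^2 + (j+1) + 1 = j^3 − 2j.
This completes the inductive step, so P_k = k^3 − 3k^2 + k + 1 for all k ≥ 1.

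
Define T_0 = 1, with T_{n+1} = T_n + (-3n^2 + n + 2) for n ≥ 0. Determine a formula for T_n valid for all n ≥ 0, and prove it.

Claim: T_n = -n^3 + 2n^2 + n + 1.

Base case: T_0 = 1, and -0^3 + 2·0^2 + 0 + 1 = 1.
Assume T_k = -k^3 + 2k^2 + k + 1.
Then T_{k+1} = T_k + (-3k^2 + k + 2) = (-k^3 + 2k^2 + k + 1) + (-3k^2 + k + 2) = -k^3 − k^2 + 2k + 3,
and -(k+1)^3 + 2·(k+1)^2 + (k+1) + 1 = -k^3 − k^2 + 2k + 3.
This completes the inductive step, so T_n = -n^3 + 2n^2 + n + 1 for all n ≥ 0.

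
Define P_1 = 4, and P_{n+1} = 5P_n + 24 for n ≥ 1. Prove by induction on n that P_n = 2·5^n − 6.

Base case: P_1 = 4, and 2·5^1 − 6 = 10 − 6 = 4.
Assume P_k = 2·5^k − 6 for some k ≥ 1.
Then P_{k+1} = 5P_k + 24 = 5·(2·5^k − 6) + 24 = 10·5^k − 30 + 24 = 2·5^{k+1} − 6.
This completes the inductive step, so P_n = 2·5^n − 6 for all n ≥ 1.

P_n = 2·5^n − 6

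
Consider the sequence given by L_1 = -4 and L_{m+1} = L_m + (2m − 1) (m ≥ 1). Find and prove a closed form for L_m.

Claim: L_m = m^2 − 2m − 3.

Base case: L_1 = -4, and 1^2 − 2·1 − 3 = -4.
Assume L_k = k^2 − 2k − 3.
Then L_{k+1} = L_k + (2k − 1) = (k^2 − 2k − 3) + (2k − 1) = k^2 − 4,
and (k+1)^2 − 2·(k+1) − 3 = k^2 − 4.
This completes the inductive step, so L_m = m^2 − 2m − 3 for all m ≥ 1.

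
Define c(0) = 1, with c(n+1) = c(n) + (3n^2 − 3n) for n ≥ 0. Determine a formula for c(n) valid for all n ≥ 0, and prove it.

Claim: c(n) = n^3 − 3n^2 + 2n + 1.

Base case: c(0) = 1, and 0^3 − 3·0^2 + 2·0 + 1 = 1.
Assume c(j) = j^3 − 3j^2 + 2j + 1.
Then c(j+1) = c(j) + (3j^2 − 3j) = (j^3 − 3j^2 + 2j + 1) + (3j^2 − 3j) = j^3 − j + 1,
and (j+1)^3 − 3·(j+1)^2 + 2·(j+1) + 1 = j^3 − j + 1.
By induction, c(n) = n^3 − 3n^2 + 2n + 1 for all n ≥ 0.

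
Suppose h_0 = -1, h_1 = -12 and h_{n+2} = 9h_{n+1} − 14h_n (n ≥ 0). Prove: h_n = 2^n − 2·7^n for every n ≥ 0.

Base cases: h_0 = -1 and 2^0 − 2·7^0 = -1; h_1 = -12 and 2^1 − 2·7^1 = -12.
Assume h_i = 2^i − 2·7^i for all 0 ≤ i ≤ j, where j ≥ 1.
Then h_{j+1} = 9h_j − 14h_{j−1} = 9·(2^j − 2·7^j) − 14·(2^{j−1} − 2·7^{j−1}) = (9·2 − 14)2^{j−1} − 2·(9·7 − 14)7^{j−1} = 4·2^{j−1} − 98·7^{j−1} = 2^{j+1} − 2·7^{j+1}.
This completes the inductive step, so h_n = 2^n − 2·7^n for all n ≥ 0.

h_n = 2^n − 2·7^n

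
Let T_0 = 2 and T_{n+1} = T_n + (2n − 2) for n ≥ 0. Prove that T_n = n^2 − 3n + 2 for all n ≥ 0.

Base case: T_0 = 2, and 0^2 − 3·0 + 2 = 2.
Assume T_k = k^2 − 3k + 2.
Then T_{k+1} = T_k + (2k − 2) = (k^2 − 3k + 2) + (2k − 2) = k^2 − k,
and (k+1)^2 − 3·(k+1) + 2 = k^2 − k.
Hence T_n = n^2 − 3n + 2 for every n ≥ 0, by induction.

T_n = n^2 − 3n + 2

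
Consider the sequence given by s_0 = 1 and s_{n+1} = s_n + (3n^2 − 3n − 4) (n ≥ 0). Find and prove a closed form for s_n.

Claim: s_n = n^3 − 3n^2 − 2n + 1.

Base case: s_0 = 1, and 0^3 − 3·0^2 − 2·0 + 1 = 1.
Assume s_r = r^3 − 3r^2 − 2r + 1.
Then s_{r+1} = s_r + (3r^2 − 3r − 4) = (r^3 − 3r^2 − 2r + 1) + (3r^2 − 3r − 4) = r^3 − 5r − 3,
and (r+1)^3 − 3·(r+1)^2 − 2·(r+1) + 1 = r^3 − 5r − 3.
By induction, s_n = n^3 − 3n^2 − 2n + 1 for all n ≥ 0.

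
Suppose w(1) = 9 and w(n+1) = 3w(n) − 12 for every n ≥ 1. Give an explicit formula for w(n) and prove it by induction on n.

Claim: w(n) = 3^n + 6.

Base case: w(1) = 9, and 3^1 + 6 = 3 + 6 = 9.
Assume w(r) = 3^r + 6 for some r ≥ 1.
Then w(r+1) = 3w(r) − 12 = 3·(3^r + 6) − 12 = 3^{r+1} + 18 − 12 = 3^{r+1} + 6.
By induction, w(n) = 3^n + 6 for all n ≥ 1.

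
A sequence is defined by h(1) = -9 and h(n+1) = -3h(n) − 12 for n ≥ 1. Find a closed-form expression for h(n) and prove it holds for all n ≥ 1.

Claim: h(n) = 2·(-3)^n − 3.

Base case: h(1) = -9, and 2·(-3)^1 − 3 = -6 − 3 = -9.
Assume h(r) = 2·(-3)^r − 3 for some r ≥ 1.
Then h(r+1) = -3h(r) − 12 = -3·(2·(-3)^r − 3) − 12 = -6·(-3)^r + 9 − 12 = 2·(-3)^{r+1} − 3.
Hence h(n) = 2·(-3)^n − 3 for every n ≥ 1, by induction.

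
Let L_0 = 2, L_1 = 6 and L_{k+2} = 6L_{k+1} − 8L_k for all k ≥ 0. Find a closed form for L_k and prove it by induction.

Claim: L_k = 4^k + 2^k.

Base cases: L_0 = 2 and 4^0 + 2^0 = 2; L_1 = 6 and 4^1 + 2^1 = 6.
Assume L_i = 4^i + 2^i for all 0 ≤ i ≤ j, where j ≥ 1.
Then L_{j+1} = 6L_j − 8L_{j−1} = 6·(4^j + 2^j) − 8·(4^{j−1} + 2^{j−1}) = (6·4 − 8)4^{j−1} + (6·2 − 8)2^{j−1} = 16·4^{j−1} + 4·2^{j−1} = 4^{j+1} + 2^{j+1}.
So the formula holds for j+1, and by strong induction L_k = 4^k + 2^k for all k ≥ 0.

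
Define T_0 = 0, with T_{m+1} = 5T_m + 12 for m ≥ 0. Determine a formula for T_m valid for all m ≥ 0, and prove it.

Claim: T_m = 3·5^m − 3.

Base case: T_0 = 0, and 3·5^0 − 3 = 3 − 3 = 0.
Assume T_j = 3·5^j − 3 for some j ≥ 0.
Then T_{j+1} = 5T_j + 12 = 5·(3·5^j − 3) + 12 = 15·5^j − 15 + 12 = 3·5^{j+1} − 3.
So the formula holds for j+1, and by induction T_m = 3·5^m − 3 for all m ≥ 0.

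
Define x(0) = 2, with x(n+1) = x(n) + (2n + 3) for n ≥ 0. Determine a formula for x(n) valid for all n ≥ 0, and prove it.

Claim: x(n) = n^2 + 2n + 2.

Base case: x(0) = 2, and 0^2 + 2·0 + 2 = 2.
Assume x(k) = k^2 + 2k + 2.
Then x(k+1) = x(k) + (2k + 3) = (k^2 + 2k + 2) + (2k + 3) = k^2 + 4k + 5,
and (k+1)^2 + 2·(k+1) + 2 = k^2 + 4k + 5.
Hence x(n) = n^2 + 2n + 2 for every n ≥ 0, by induction.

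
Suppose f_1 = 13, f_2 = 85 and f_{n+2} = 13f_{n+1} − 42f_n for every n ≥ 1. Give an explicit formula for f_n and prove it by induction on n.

Claim: f_n = 6^n + 7^n.

Base cases: f_1 = 13 and 6^1 + 7^1 = 13; f_2 = 85 and 6^2 + 7^2 = 85.
Assume f_j = 6^j + 7^j for all 1 ≤ j ≤ k, where k ≥ 2.
Then f_{k+1} = 13f_k − 42f_{k−1} = 13·(6^k + 7^k) − 42·(6^{k−1} + 7^{k−1}) = (13·6 − 42)6^{k−1} + (13·7 − 42)7^{k−1} = 36·6^{k−1} + 49·7^{k−1} = 6^{k+1} + 7^{k+1}.
So the formula holds for k+1, and by strong induction f_n = 6^n + 7^n for all n ≥ 1.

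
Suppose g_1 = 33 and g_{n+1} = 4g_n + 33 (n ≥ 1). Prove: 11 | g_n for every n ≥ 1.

Base case: g_1 = 33 = 11·3, so 11 | g_1.
Assume 11 | g_r, so g_r = 11t for some integer t.
Then g_{r+1} = 4g_r + 33 = 4·(11t) + 33 = 11(4t + 3), so 11 | g_{r+1}.
So the property holds for r+1, and by induction 11 | g_n for all n ≥ 1.

11 | g_n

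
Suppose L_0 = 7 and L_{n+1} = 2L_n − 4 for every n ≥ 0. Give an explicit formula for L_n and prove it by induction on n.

Claim: L_n = 3·2^n + 4.

Base case: L_0 = 7, and 3·2^0 + 4 = 3 + 4 = 7.
Assume L_j = 3·2^j + 4 for some j ≥ 0.
Then L_{j+1} = 2L_j − 4 = 2·(3·2^j + 4) − 4 = 6·2^j + 8 − 4 = 3·2^{j+1} + 4.
Hence L_n = 3·2^n + 4 for every n ≥ 0, by induction.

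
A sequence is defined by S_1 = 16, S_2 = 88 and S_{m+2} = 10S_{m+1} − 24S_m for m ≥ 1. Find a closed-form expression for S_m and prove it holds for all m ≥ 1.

Claim: S_m = 4^m + 2·6^m.

Base cases: S_1 = 16 and 4^1 + 2·6^1 = 16; S_2 = 88 and 4^2 + 2·6^2 = 88.
Assume S_i = 4^i + 2·6^i for all 1 ≤ i ≤ j, where j ≥ 2.
Then S_{j+1} = 10S_j − 24S_{j−1} = 10·(4^j + 2·6^j) − 24·(4^{j−1} + 2·6^{j−1}) = (10·4 − 24)4^{j−1} + 2·(10·6 − 24)6^{j−1} = 16·4^{j−1} + 72·6^{j−1} = 4^{j+1} + 2·6^{j+1}.
By strong induction, S_m = 4^m + 2·6^m for all m ≥ 1.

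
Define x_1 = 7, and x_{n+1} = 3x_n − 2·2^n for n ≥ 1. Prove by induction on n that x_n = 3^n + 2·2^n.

Base case: x_1 = 7, and 3^1 + 2·2^1 = 3 + 4 = 7.
Assume x_j = 3^j + 2·2^j for some j ≥ 1.
Then x_{j+1} = 3x_j − 2·2^j = 3·(3^j + 2·2^j) − 2·2^j = 3^{j+1} + 6·2^j − 2·2^j = 3^{j+1} + 4·2^j = 3^{j+1} + 2·2^{j+1}.
So the formula holds for j+1, and by induction x_n = 3^n + 2·2^n for all n ≥ 1.

x_n = 3^n + 2·2^n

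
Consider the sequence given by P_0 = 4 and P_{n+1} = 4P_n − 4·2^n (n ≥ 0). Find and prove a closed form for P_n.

Claim: P_n = 2·4^n + 2·2^n.

Base case: P_0 = 4, and 2·4^0 + 2·2^0 = 2 + 2 = 4.
Assume P_j = 2·4^j + 2·2^j for some j ≥ 0.
Then P_{j+1} = 4P_j − 4·2^j = 4·(2·4^j + 2·2^j) − 4·2^j = 2·4^{j+1} + 8·2^j − 4·2^j = 2·4^{j+1} + 4·2^j = 2·4^{j+1} + 2·2^{j+1}.
Hence P_n = 2·4^n + 2·2^n for every n ≥ 0, by induction.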